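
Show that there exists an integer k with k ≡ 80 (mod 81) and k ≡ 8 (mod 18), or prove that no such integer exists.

k = 80

The moduli are not coprime: gcd(81, 18) = 9. Compatibility requires 9 ∣ (8 − 80) = -72, which holds, so solutions exist.
In fact k = 80 itself already satisfies 80 mod 18 = 8.
Indeed 80 ≡ 80 (mod 81) and 80 ≡ 8 (mod 18).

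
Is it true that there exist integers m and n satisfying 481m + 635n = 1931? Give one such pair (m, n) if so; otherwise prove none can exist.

m = 206, n = -153

481 and 635 are coprime, so 481m + 635n ranges over all of ℤ.
Euclidean algorithm: 635 = 1·481 + 154, 481 = 3·154 + 19, 154 = 8·19 + 2, 19 = 9·2 + 1, 2 = 2·1 + 0.
Working back up the chain: 1 = 19 − 9·2 = 19 − 9·(154 − 8·19) = −9·154 + 73·19 = −9·154 + 73·(481 − 3·154) = 73·481 − 228·154 = 73·481 − 228·(635 − 1·481) = −228·635 + 301·481. So 481·301 + 635·(-228) = 1.
Multiplying through by 1931: m = 301·1931 = 581231, n = (-228)·1931 = -440268 is a solution.
Subtracting 915·635 from m and adding 915·481 to n gives the tidier solution (206, -153).
Check: 481·206 + 635·(-153) = 99086 − 97155 = 1931. ✓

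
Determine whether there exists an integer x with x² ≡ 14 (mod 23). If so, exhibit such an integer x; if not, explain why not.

No such integer exists.

23 is prime, so by Euler's criterion 14 is a square mod 23 iff 14^((23−1)/2) = 14^11 ≡ 1 (mod 23).
Squaring successively (mod 23): 14^2 = 196 ≡ 12; 14^4 ≡ 12² = 144 ≡ 6; 14^8 ≡ 6² = 36 ≡ 13.
Since 11 = 8 + 2 + 1, 14^11 ≡ 13 · 12 · 14; multiplying out mod 23: 13·12 = 156 ≡ 18, then 18·14 = 252 ≡ 22. Thus 14^11 ≡ 22 ≡ −1 (mod 23).
The value −1 means 14 is a non-residue modulo 23, so x² ≡ 14 (mod 23) is impossible.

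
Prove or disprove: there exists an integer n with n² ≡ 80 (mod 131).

n = 39 works: 39² = 1521, and 1521 − 80 = 1441 = 11·131.

n = 39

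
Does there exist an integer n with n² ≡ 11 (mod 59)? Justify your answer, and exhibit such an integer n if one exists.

Apply Euler's criterion with the prime 59: 11 is a quadratic residue iff 11^29 ≡ 1 (mod 59), and a non-residue iff it is ≡ −1.
Squaring successively (mod 59): 11^2 = 121 ≡ 3; 11^4 ≡ 3² = 9 ≡ 9; 11^8 ≡ 9² = 81 ≡ 22; 11^16 ≡ 22² = 484 ≡ 12.
Since 29 = 16 + 8 + 4 + 1, 11^29 ≡ 12 · 22 · 9 · 11; multiplying out mod 59: 12·22 = 264 ≡ 28, then 28·9 = 252 ≡ 16, then 16·11 = 176 ≡ 58. Thus 11^29 ≡ 58 ≡ −1 (mod 59).
The value −1 means 11 is a non-residue modulo 59, so n² ≡ 11 (mod 59) is impossible.

There is no such integer.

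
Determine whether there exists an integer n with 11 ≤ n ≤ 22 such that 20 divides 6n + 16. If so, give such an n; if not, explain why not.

n = 14 works, since 6·14 + 16 = 100 = 5·20.

n = 14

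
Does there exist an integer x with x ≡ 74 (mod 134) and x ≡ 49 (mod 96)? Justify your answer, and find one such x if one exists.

gcd(134, 96) = 2. If x ≡ 74 (mod 134) and x ≡ 49 (mod 96), then x ≡ 74 (mod 2) and x ≡ 49 (mod 2).
But 74 mod 2 = 0 while 49 mod 2 = 1, a contradiction.
Therefore no such x exists.

No such integer exists.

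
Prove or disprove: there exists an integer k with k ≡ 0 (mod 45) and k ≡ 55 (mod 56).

k = 2295

Since 45 and 56 share no common factor, CRT says the pair of congruences has a solution (unique mod 2520).
Write k = 0 + 45t and require 0 + 45t ≡ 55 (mod 56), i.e. 45t ≡ 55 (mod 56).
Since 45·5 = 225 = 4·56 + 1, the inverse of 45 mod 56 is 5.
Multiplying by 5: t ≡ 5·55 = 275 ≡ 51 (mod 56).
Taking t = 51 gives k = 0 + 45·51 = 2295.
Check: 2295 mod 45 = 0, 2295 mod 56 = 55. ✓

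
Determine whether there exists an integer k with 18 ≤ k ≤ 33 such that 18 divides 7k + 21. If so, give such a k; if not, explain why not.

k = 33

Scanning upward from k = 18 gives 147, 154, 161, 168, 175, 182, 189, 196, 203, 210, 217, 224, 231, 238, 245, none divisible by 18. k = 33 works, since 7·33 + 21 = 252 = 14·18.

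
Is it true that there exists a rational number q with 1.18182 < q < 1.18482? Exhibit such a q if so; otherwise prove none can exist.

q = 45/38

Scale by 38: the interval becomes (44.90916, 45.02316), which contains the integer 45.
Hence 45/38 is a rational number with 1.18182 < 45/38 < 1.18482.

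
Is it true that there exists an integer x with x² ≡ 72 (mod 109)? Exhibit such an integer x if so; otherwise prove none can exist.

109 is prime, so by Euler's criterion 72 is a square mod 109 iff 72^((109−1)/2) = 72^54 ≡ 1 (mod 109).
Repeated squaring mod 109: 72^2 = 5184 ≡ 61; 72^4 ≡ 61² = 3721 ≡ 15; 72^8 ≡ 15² = 225 ≡ 7; 72^16 ≡ 7² = 49 ≡ 49; 72^32 ≡ 49² = 2401 ≡ 3.
Since 54 = 32 + 16 + 4 + 2, 72^54 ≡ 3 · 49 · 15 · 61; multiplying out mod 109: 3·49 = 147 ≡ 38, then 38·15 = 570 ≡ 25, then 25·61 = 1525 ≡ 108. Thus 72^54 ≡ 108 ≡ −1 (mod 109).
The value −1 means 72 is a non-residue modulo 109, so x² ≡ 72 (mod 109) is impossible.

There is no such integer.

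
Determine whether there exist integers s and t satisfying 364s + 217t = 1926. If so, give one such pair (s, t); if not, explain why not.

No such integers exist.

Both 364 and 217 are divisible by gcd(364, 217) = 7, hence so is any combination 364s + 217t.
However 1926 leaves remainder 1 on division by 7.
Hence no integers s, t satisfy the equation.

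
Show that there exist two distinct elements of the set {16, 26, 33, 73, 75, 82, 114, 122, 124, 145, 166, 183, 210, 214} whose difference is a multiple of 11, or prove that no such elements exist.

16 and 82 are such a pair.

Reduce each element mod 11: 16↦5, 26↦4, 33↦0, 73↦7, 75↦9, 82↦5, 114↦4, 122↦1, 124↦3, 145↦2, 166↦1, 183↦7, 210↦1, 214↦5. The residue 5 repeats (at 16 and 82), and 82 − 16 = 66 = 6·11.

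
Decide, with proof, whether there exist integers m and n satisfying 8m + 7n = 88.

Since gcd(8, 7) = 1, every integer is an integer combination of 8 and 7.
Dividing repeatedly: 8 = 1·7 + 1, 7 = 7·1 + 0.
Working back up the chain: 1 = 8 − 1·7. So 8·1 + 7·(-1) = 1.
Times 88: 8·88 + 7·(-88) = 88, so (88, -88) solves it.
Subtracting 12·7 from m and adding 12·8 to n gives the tidier solution (4, 8).
Indeed 8·4 + 7·8 = 32 + 56 = 88.

m = 4, n = 8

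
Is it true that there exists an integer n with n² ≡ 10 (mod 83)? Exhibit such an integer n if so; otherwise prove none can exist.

Take n = 33. Then 33² = 1089 = 13·83 + 10, so 33² ≡ 10 (mod 83).

n = 33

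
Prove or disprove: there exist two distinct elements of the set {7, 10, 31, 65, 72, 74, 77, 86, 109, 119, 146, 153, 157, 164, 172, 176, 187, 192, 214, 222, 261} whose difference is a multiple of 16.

Both 7 and 119 leave remainder 7 on division by 16; their difference 112 = 7·16 is a multiple of 16.

Yes: 7 and 119.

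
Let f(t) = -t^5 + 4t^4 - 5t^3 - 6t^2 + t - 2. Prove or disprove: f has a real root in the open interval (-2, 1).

f(-2) = 108 and f(1) = -9, which have opposite signs.
Since f is a polynomial it is continuous on [-2, 1].
By the Intermediate Value Theorem f must vanish at some point of (-2, 1).

Such a root exists.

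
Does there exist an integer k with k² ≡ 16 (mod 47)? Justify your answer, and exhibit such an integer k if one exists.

k = 43

k = 43 works: 43² = 1849, and 1849 − 16 = 1833 = 39·47.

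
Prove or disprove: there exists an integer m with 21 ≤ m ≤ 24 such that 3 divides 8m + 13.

At m = 21 the value 181 is not a multiple of 3. At m = 22 we get 8·22 + 13 = 189, and 189 = 3·63.

m = 22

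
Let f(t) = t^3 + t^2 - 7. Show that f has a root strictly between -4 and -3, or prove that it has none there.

The endpoint values f(-4) = -55 and f(-3) = -25 are both negative. Claim: f(t) < 0 for every t in (-4, -3).
Substitute t = -3 − u, where 0 < u < 1 on the interval. Expanding, f(-3 − u) = -u^3 - 8u^2 - 21u - 25.
All 4 nonzero coefficients of this polynomial in u are negative; hence for u > 0 the value is a sum of negative terms (the constant -25 among them).
Therefore f(t) < 0 throughout (-4, -3), and f has no zero there.

No.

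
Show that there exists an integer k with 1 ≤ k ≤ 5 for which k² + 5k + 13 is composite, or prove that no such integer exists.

At k = 4: 4² + 5·4 + 13 = 49 = 7·7, which is composite.

k = 4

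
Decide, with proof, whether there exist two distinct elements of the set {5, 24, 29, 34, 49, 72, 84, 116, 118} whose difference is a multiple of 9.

There is no such pair.

Reduce each element modulo 9: 5↦5, 24↦6, 29↦2, 34↦7, 49↦4, 72↦0, 84↦3, 116↦8, 118↦1.
All 9 residues are distinct, so no two elements differ by a multiple of 9.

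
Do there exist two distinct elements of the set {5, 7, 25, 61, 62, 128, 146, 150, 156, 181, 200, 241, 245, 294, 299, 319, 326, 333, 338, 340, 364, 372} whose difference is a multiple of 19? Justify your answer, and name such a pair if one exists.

Yes: 5 and 62.

Both 5 and 62 leave remainder 5 on division by 19; their difference 57 = 3·19 is a multiple of 19.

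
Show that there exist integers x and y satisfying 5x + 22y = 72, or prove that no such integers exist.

x = 10, y = 1

Since gcd(5, 22) = 1, every integer is an integer combination of 5 and 22.
Euclidean algorithm: 22 = 4·5 + 2, 5 = 2·2 + 1, 2 = 2·1 + 0.
Working back up the chain: 1 = 5 − 2·2 = 5 − 2·(22 − 4·5) = −2·22 + 9·5. So 5·9 + 22·(-2) = 1.
Multiplying through by 72: x = 9·72 = 648, y = (-2)·72 = -144 is a solution.
Shifting by a multiple of (22, −5) keeps it a solution: x = 648 − 29·22 = 10, y = -144 + 29·5 = 1.
Indeed 5·10 + 22·1 = 50 + 22 = 72.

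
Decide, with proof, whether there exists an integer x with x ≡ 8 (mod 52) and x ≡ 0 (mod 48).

x = 528

Here gcd(52, 48) = 4, and both 8 and 0 leave remainder 0 mod 4, so the system is consistent.
Write x = 8 + 52t. Then 52t ≡ 0 − 8 ≡ 40 (mod 48); dividing through by 4 gives 13t ≡ 10 (mod 12).
13 ≡ 1 (mod 12), so this reads 1t ≡ 10 (mod 12). So t ≡ 10 (mod 12).
Then x = 8 + 52·10 = 528.
Check: 528 mod 52 = 8, 528 mod 48 = 0. ✓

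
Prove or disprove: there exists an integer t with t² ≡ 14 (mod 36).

No, no such integer exists.

Since 3 ∣ 36, a solution of t² ≡ 14 (mod 36) would also satisfy t² ≡ 14 ≡ 2 (mod 3).
Squares mod 3 repeat after t = 1 (as (−t)² = t²); for t = 0..1 they are 0, 1.
So the quadratic residues mod 3 are {0, 1}, and 2 is not among them.
Therefore t² ≡ 14 (mod 36) has no solution.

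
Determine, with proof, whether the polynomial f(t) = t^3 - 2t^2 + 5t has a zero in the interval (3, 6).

No.

Evaluate at the endpoints: f(3) = 24, f(6) = 174 — same sign (positive).
The derivative f'(t) = 3t^2 - 4t + 5 is a quadratic with discriminant (-4)² − 4·3·5 = -44 < 0; it never vanishes, so it is always positive (sign of the leading coefficient).
So f is strictly increasing; between 3 and 6 its values lie between f(3) = 24 and f(6) = 174, all positive. Therefore f has no root in (3, 6).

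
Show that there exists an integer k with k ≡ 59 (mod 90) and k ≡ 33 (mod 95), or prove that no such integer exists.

gcd(90, 95) = 5. If k ≡ 59 (mod 90) and k ≡ 33 (mod 95), then k ≡ 59 (mod 5) and k ≡ 33 (mod 5).
These are incompatible: 59 − 33 = 26 is not divisible by 5.
So no integer satisfies both congruences.

There is no such integer.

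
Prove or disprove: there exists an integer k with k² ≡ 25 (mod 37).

k = 32 works: 32² = 1024, and 1024 − 25 = 999 = 27·37.

k = 32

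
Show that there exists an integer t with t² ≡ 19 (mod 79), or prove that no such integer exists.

t = 63

t = 63 works: 63² = 3969, and 3969 − 19 = 3950 = 50·79.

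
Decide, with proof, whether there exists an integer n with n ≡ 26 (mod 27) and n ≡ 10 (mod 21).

There is no such integer.

Reduce both congruences modulo 3, which divides 27 and 21: they say n ≡ 26 (mod 3) and n ≡ 10 (mod 3).
However 26 ≡ 2 and 10 ≡ 1 (mod 3), and 2 ≠ 1.
So no integer satisfies both congruences.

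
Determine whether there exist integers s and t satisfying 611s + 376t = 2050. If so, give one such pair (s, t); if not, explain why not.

Any value of 611s + 376t is a multiple of gcd(611, 376) = 47.
But 2050 is not a multiple of 47 (it leaves remainder 29).
Therefore 611s + 376t = 2050 has no solution in integers.

No, no such integers exist.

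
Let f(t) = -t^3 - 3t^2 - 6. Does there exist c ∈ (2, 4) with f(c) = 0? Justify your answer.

No such root exists.

f(2) = -26 and f(4) = -118, both negative, so a sign-change argument is unavailable; we show f keeps this sign on the whole interval.
Shift to the endpoint 2: with t = 2 + u (0 < u < 2), one computes f(2 + u) = -u^3 - 9u^2 - 24u - 26.
The nonzero coefficients here are all negative, so for u > 0 every term is negative (or zero), and the constant term -26 is strictly negative.
So f is strictly negative on (2, 4); no root exists in the interval.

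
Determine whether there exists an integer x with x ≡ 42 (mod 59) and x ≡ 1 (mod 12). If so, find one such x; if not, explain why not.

Since 59 and 12 share no common factor, CRT says the pair of congruences has a solution (unique mod 708).
Any solution of the first congruence is x = 42 + 59t; substituting into the second, 59t ≡ 1 − 42 ≡ 7 (mod 12).
59 ≡ 11 (mod 12), so this reads 11t ≡ 7 (mod 12). To invert 11 modulo 12: 12 = 1·11 + 1, 11 = 11·1 + 0, and unwinding, 1 = 12 − 1·11. Thus 11⁻¹ ≡ -1 ≡ 11 (mod 12).
Therefore t ≡ 11·7 = 77 ≡ 5 (mod 12).
With t = 5: x = 42 + 59·5 = 337.
Check: 337 mod 59 = 42, 337 mod 12 = 1. ✓

x = 337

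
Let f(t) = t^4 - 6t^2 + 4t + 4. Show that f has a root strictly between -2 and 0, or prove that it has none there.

Such a root exists.

f(-2) = -12 and f(0) = 4, which have opposite signs.
As a polynomial, f is continuous on every closed interval.
By the Intermediate Value Theorem, f takes the value 0 somewhere in the open interval.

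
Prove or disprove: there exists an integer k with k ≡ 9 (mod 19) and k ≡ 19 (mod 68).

The moduli 19 and 68 are coprime, so by the Chinese Remainder Theorem a unique solution modulo 1292 exists.
Any solution of the first congruence is k = 9 + 19t; substituting into the second, 19t ≡ 19 − 9 ≡ 10 (mod 68).
To invert 19 modulo 68: 68 = 3·19 + 11, 19 = 1·11 + 8, 11 = 1·8 + 3, 8 = 2·3 + 2, 3 = 1·2 + 1, 2 = 2·1 + 0, and unwinding, 1 = 3 − 1·2 = 3 − (8 − 2·3) = −8 + 3·3 = −8 + 3·(11 − 1·8) = 3·11 − 4·8 = 3·11 − 4·(19 − 1·11) = −4·19 + 7·11 = −4·19 + 7·(68 − 3·19) = 7·68 − 25·19. Thus 19⁻¹ ≡ -25 ≡ 43 (mod 68).
Multiplying by 43: t ≡ 43·10 = 430 ≡ 22 (mod 68).
Taking t = 22 gives k = 9 + 19·22 = 427.
Indeed 427 ≡ 9 (mod 19) and 427 ≡ 19 (mod 68).

k = 427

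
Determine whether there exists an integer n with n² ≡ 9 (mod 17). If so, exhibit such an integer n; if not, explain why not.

n = 3

Take n = 3. Then 3² = 9, and since 0 ≤ 9 < 17 this is already reduced: 3² ≡ 9 (mod 17).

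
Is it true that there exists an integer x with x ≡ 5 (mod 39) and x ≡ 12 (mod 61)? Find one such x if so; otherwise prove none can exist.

Since 39 and 61 share no common factor, CRT says the pair of congruences has a solution (unique mod 2379).
Write x = 5 + 39t and require 5 + 39t ≡ 12 (mod 61), i.e. 39t ≡ 7 (mod 61).
Note 39·36 = 1404 ≡ 1 (mod 61) (as 1404 − 1 = 23·61), so 39⁻¹ ≡ 36.
Therefore t ≡ 36·7 = 252 ≡ 8 (mod 61).
Taking t = 8 gives x = 5 + 39·8 = 317.
Verify: 317 = 8·39 + 5 and 317 = 5·61 + 12. ✓

x = 317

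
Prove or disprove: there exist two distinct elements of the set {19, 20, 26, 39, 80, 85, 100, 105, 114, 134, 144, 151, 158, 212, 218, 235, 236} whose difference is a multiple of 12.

Yes: 19 and 151.

Both 19 and 151 leave remainder 7 on division by 12; their difference 132 = 11·12 is a multiple of 12.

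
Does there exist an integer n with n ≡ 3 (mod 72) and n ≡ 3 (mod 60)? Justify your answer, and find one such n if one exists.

gcd(72, 60) = 12. A simultaneous solution exists iff 3 ≡ 3 (mod 12); here 3 mod 12 = 3 = 3 mod 12, so it does.
In fact n = 3 itself already satisfies 3 mod 60 = 3.
Verify: 3 = 0·72 + 3 and 3 = 0·60 + 3. ✓

n = 3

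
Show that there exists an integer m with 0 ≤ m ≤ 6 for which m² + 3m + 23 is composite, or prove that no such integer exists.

At m = 2: 2² + 3·2 + 23 = 33 = 3·11, which is composite.

m = 2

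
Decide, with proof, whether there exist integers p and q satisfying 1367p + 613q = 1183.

p = 604, q = -1345

Since gcd(1367, 613) = 1, every integer is an integer combination of 1367 and 613.
Euclidean algorithm: 1367 = 2·613 + 141, 613 = 4·141 + 49, 141 = 2·49 + 43, 49 = 1·43 + 6, 43 = 7·6 + 1, 6 = 6·1 + 0.
Working back up the chain: 1 = 43 − 7·6 = 43 − 7·(49 − 1·43) = −7·49 + 8·43 = −7·49 + 8·(141 − 2·49) = 8·141 − 23·49 = 8·141 − 23·(613 − 4·141) = −23·613 + 100·141 = −23·613 + 100·(1367 − 2·613) = 100·1367 − 223·613. So 1367·100 + 613·(-223) = 1.
Scaling by 1183 gives the particular solution (p, q) = (118300, -263809).
Subtracting 192·613 from p and adding 192·1367 to q gives the tidier solution (604, -1345).
Check: 1367·604 + 613·(-1345) = 825668 − 824485 = 1183. ✓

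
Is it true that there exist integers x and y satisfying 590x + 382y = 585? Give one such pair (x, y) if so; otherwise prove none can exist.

No such integers exist.

Both 590 and 382 are divisible by gcd(590, 382) = 2, hence so is any combination 590x + 382y.
However 585 leaves remainder 1 on division by 2.
So the equation is unsolvable over ℤ.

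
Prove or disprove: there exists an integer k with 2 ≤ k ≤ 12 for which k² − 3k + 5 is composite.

k = 5

At k = 5: 5² − 3·5 + 5 = 15 = 3·5, which is composite.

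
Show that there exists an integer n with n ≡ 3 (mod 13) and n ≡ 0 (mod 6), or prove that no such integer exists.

n = 42

gcd(13, 6) = 1, so the Chinese Remainder Theorem guarantees exactly one residue class mod 78 satisfying both.
Any solution of the first congruence is n = 3 + 13t; substituting into the second, 13t ≡ 0 − 3 ≡ 3 (mod 6).
13 ≡ 1 (mod 6), so this reads 1t ≡ 3 (mod 6). So t ≡ 3 (mod 6).
Taking t = 3 gives n = 3 + 13·3 = 42.
Verify: 42 = 3·13 + 3 and 42 = 7·6 + 0. ✓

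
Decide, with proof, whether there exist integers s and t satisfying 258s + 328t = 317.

Both 258 and 328 are divisible by gcd(258, 328) = 2, hence so is any combination 258s + 328t.
But 317 = 2·158 + 1, so 2 ∤ 317.
Therefore 258s + 328t = 317 has no solution in integers.

No, no such integers exist.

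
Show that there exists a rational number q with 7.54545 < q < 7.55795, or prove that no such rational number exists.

q = 68/9

Look for a denominator N such that an integer falls strictly between N·7.54545 and N·7.55795. N = 9 works: 9·7.54545 = 67.90905 < 68 < 68.02155 = 9·7.55795.
So q = 68/9 works: it is a ratio of integers, and dividing 9·7.54545 < 68 < 9·7.55795 through by 9 gives 7.54545 < 68/9 < 7.55795.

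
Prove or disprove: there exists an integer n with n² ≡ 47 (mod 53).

n = 43

Take n = 43. Then 43² = 1849 = 34·53 + 47, so 43² ≡ 47 (mod 53).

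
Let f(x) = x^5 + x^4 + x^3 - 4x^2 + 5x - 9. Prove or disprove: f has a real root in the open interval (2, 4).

No.

The endpoint values f(2) = 41 and f(4) = 1291 are both positive. Claim: f(x) > 0 for every x in (2, 4).
Shift to the endpoint 2: with x = 2 + u (0 < u < 2), one computes f(2 + u) = u^5 + 11u^4 + 49u^3 + 106u^2 + 113u + 41.
All 6 nonzero coefficients of this polynomial in u are positive; hence for u > 0 the value is a sum of positive terms (the constant 41 among them).
So f is strictly positive on (2, 4); no root exists in the interval.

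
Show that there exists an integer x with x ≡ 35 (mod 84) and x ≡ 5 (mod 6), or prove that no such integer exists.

gcd(84, 6) = 6. A simultaneous solution exists iff 35 ≡ 5 (mod 6); here 35 mod 6 = 5 = 5 mod 6, so it does.
In fact x = 35 itself already satisfies 35 mod 6 = 5.
Indeed 35 ≡ 35 (mod 84) and 35 ≡ 5 (mod 6).

x = 35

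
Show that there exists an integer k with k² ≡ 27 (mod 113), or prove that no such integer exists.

113 is prime, so by Euler's criterion 27 is a square mod 113 iff 27^((113−1)/2) = 27^56 ≡ 1 (mod 113).
Repeated squaring mod 113: 27^2 = 729 ≡ 51; 27^4 ≡ 51² = 2601 ≡ 2; 27^8 ≡ 2² = 4 ≡ 4; 27^16 ≡ 4² = 16 ≡ 16; 27^32 ≡ 16² = 256 ≡ 30.
Since 56 = 32 + 16 + 8, 27^56 ≡ 30 · 16 · 4; multiplying out mod 113: 30·16 = 480 ≡ 28, then 28·4 = 112 ≡ 112. Thus 27^56 ≡ 112 ≡ −1 (mod 113).
The value −1 means 27 is a non-residue modulo 113, so k² ≡ 27 (mod 113) is impossible.

No such integer exists.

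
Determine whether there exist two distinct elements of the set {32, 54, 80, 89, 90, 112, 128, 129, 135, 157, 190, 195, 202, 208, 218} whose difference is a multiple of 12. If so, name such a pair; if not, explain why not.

The pair (32, 80) works.

Reduce each element mod 12: 32↦8, 54↦6, 80↦8, 89↦5, 90↦6, 112↦4, 128↦8, 129↦9, 135↦3, 157↦1, 190↦10, 195↦3, 202↦10, 208↦4, 218↦2. The residue 8 repeats (at 32 and 80), and 80 − 32 = 48 = 4·12.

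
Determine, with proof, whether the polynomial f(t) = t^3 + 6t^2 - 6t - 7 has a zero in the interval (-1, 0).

f(-1) = 4 and f(0) = -7, which have opposite signs.
As a polynomial, f is continuous on every closed interval.
By the Intermediate Value Theorem, f takes the value 0 somewhere in the open interval.

Yes, f has a root in the interval.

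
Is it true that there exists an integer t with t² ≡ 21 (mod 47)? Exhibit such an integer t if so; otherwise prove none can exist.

t = 31 works: 31² = 961, and 961 − 21 = 940 = 20·47.

t = 31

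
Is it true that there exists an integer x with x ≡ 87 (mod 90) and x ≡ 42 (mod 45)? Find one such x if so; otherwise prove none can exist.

x = 87

gcd(90, 45) = 45. A simultaneous solution exists iff 87 ≡ 42 (mod 45); here 87 mod 45 = 42 = 42 mod 45, so it does.
In fact x = 87 itself already satisfies 87 mod 45 = 42.
Indeed 87 ≡ 87 (mod 90) and 87 ≡ 42 (mod 45).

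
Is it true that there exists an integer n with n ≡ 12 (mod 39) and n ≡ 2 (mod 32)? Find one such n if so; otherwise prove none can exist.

n = 1026

The moduli 39 and 32 are coprime, so by the Chinese Remainder Theorem a unique solution modulo 1248 exists.
Any solution of the first congruence is n = 12 + 39t; substituting into the second, 39t ≡ 2 − 12 ≡ 22 (mod 32).
39 ≡ 7 (mod 32), so this reads 7t ≡ 22 (mod 32). Since 7·23 = 161 = 5·32 + 1, the inverse of 7 mod 32 is 23.
Therefore t ≡ 23·22 = 506 ≡ 26 (mod 32).
Taking t = 26 gives n = 12 + 39·26 = 1026.
Indeed 1026 ≡ 12 (mod 39) and 1026 ≡ 2 (mod 32).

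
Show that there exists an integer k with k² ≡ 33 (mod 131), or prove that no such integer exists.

k = 65

k = 65 works: 65² = 4225, and 4225 − 33 = 4192 = 32·131.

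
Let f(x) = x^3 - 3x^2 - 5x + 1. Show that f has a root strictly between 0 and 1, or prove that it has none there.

Yes, f has a root in the interval.

f(0) = 1 and f(1) = -6, which have opposite signs.
As a polynomial, f is continuous on every closed interval.
By the Intermediate Value Theorem, f takes the value 0 somewhere in the open interval.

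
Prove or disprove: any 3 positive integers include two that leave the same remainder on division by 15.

No; for instance {74, 75, 76} is a counterexample.

Take the 3 consecutive integers 74, 75, 76: their residues mod 15 are all distinct because 3 ≤ 15.
So no two of them leave the same remainder on division by 15; the claim fails for this set.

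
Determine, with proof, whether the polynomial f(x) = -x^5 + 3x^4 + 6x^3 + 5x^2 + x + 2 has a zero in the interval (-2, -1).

f(-2) = 52 and f(-1) = 4, both positive, so a sign-change argument is unavailable; we show f keeps this sign on the whole interval.
Shift to the endpoint -1: with x = -1 − u (0 < u < 1), one computes f(-1 − u) = u^5 + 8u^4 + 16u^3 + 15u^2 + 8u + 4.
The nonzero coefficients here are all positive, so for u > 0 every term is positive (or zero), and the constant term 4 is strictly positive.
Therefore f(x) > 0 throughout (-2, -1), and f has no zero there.

No such root exists.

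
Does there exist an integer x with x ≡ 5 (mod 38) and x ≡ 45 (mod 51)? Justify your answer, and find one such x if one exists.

x = 1677

Since 38 and 51 share no common factor, CRT says the pair of congruences has a solution (unique mod 1938).
Any solution of the first congruence is x = 5 + 38t; substituting into the second, 38t ≡ 45 − 5 ≡ 40 (mod 51).
Note 38·47 = 1786 ≡ 1 (mod 51) (as 1786 − 1 = 35·51), so 38⁻¹ ≡ 47.
Therefore t ≡ 47·40 = 1880 ≡ 44 (mod 51).
With t = 44: x = 5 + 38·44 = 1677.
Verify: 1677 = 44·38 + 5 and 1677 = 32·51 + 45. ✓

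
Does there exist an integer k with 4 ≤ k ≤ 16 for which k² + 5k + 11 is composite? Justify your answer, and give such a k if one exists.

At k = 7: 7² + 5·7 + 11 = 95 = 5·19, which is composite.

k = 7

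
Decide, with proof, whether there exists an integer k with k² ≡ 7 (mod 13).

There is no such integer.

Squares mod 13 repeat after k = 6 (as (−k)² = k²); for k = 0..6 they are 0, 1, 4, 9, 3, 12, 10.
So the quadratic residues mod 13 are {0, 1, 3, 4, 9, 10, 12}, and 7 is not among them.
Therefore k² ≡ 7 (mod 13) has no solution.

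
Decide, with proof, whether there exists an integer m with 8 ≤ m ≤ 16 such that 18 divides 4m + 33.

For m = 8, 9, …, 16 the values of 4m + 33 modulo 18 are 11, 15, 1, 5, 9, 13, 17, 3, 7 respectively.
Since 0 is absent from this list, 18 ∤ 4m + 33 for every m with 8 ≤ m ≤ 16.

No, no such integer m in that range exists.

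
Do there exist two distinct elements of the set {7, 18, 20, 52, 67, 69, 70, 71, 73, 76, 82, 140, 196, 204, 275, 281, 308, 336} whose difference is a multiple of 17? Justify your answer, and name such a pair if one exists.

Yes: 18 and 52.

18 mod 17 = 1 and 52 mod 17 = 1, so 52 − 18 = 34 = 2·17.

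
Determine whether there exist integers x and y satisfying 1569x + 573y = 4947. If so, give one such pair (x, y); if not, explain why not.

Since gcd(1569, 573) = 3 and 4947 = 3·1649, Bézout's identity guarantees a solution.
Dividing through by 3 reduces the equation to 523x + 191y = 1649.
Euclidean algorithm: 523 = 2·191 + 141, 191 = 1·141 + 50, 141 = 2·50 + 41, 50 = 1·41 + 9, 41 = 4·9 + 5, 9 = 1·5 + 4, 5 = 1·4 + 1, 4 = 4·1 + 0.
Back-substituting, 1 = 5 − 1·4 = 5 − (9 − 1·5) = −9 + 2·5 = −9 + 2·(41 − 4·9) = 2·41 − 9·9 = 2·41 − 9·(50 − 1·41) = −9·50 + 11·41 = −9·50 + 11·(141 − 2·50) = 11·141 − 31·50 = 11·141 − 31·(191 − 1·141) = −31·191 + 42·141 = −31·191 + 42·(523 − 2·191) = 42·523 − 115·191; that is, 523·42 + 191·(-115) = 1.
Times 1649: 523·69258 + 191·(-189635) = 1649, so (69258, -189635) solves it.
The general solution is x = 69258 + 191k, y = -189635 − 523k; taking k = -362 gives the smaller pair x = 116, y = -309.
Indeed 1569·116 + 573·(-309) = 182004 − 177057 = 4947.

x = 116, y = -309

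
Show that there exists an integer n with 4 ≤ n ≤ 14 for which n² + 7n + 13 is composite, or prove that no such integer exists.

n = 8

At n = 8: 8² + 7·8 + 13 = 133 = 7·19, which is composite.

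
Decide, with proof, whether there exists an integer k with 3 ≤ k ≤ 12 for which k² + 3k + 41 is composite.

k = 12

At k = 12: 12² + 3·12 + 41 = 221 = 13·17, which is composite.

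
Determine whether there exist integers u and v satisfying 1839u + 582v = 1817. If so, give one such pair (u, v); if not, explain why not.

There are no such integers.

gcd(1839, 582) = 3, so every integer of the form 1839u + 582v is a multiple of 3.
However 1817 leaves remainder 2 on division by 3.
Hence no integers u, v satisfy the equation.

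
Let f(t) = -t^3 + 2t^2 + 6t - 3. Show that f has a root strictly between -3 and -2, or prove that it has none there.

No such root exists.

f(-3) = 24 and f(-2) = 1, both positive, so a sign-change argument is unavailable; we show f keeps this sign on the whole interval.
Substitute t = -2 − u, where 0 < u < 1 on the interval. Expanding, f(-2 − u) = u^3 + 8u^2 + 14u + 1.
All 4 nonzero coefficients of this polynomial in u are positive; hence for u > 0 the value is a sum of positive terms (the constant 1 among them).
Therefore f(t) > 0 throughout (-3, -2), and f has no zero there.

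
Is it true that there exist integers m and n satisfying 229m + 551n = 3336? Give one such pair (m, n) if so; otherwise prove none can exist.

229 and 551 are coprime, so 229m + 551n ranges over all of ℤ.
Euclidean algorithm: 551 = 2·229 + 93, 229 = 2·93 + 43, 93 = 2·43 + 7, 43 = 6·7 + 1, 7 = 7·1 + 0.
Unwinding: 1 = 43 − 6·7 = 43 − 6·(93 − 2·43) = −6·93 + 13·43 = −6·93 + 13·(229 − 2·93) = 13·229 − 32·93 = 13·229 − 32·(551 − 2·229) = −32·551 + 77·229, i.e. 229·77 + 551·(-32) = 1.
Times 3336: 229·256872 + 551·(-106752) = 3336, so (256872, -106752) solves it.
Shifting by a multiple of (551, −229) keeps it a solution: m = 256872 − 466·551 = 106, n = -106752 + 466·229 = -38.
Indeed 229·106 + 551·(-38) = 24274 − 20938 = 3336.

m = 106, n = -38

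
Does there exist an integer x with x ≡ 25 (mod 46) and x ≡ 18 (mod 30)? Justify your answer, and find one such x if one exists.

Both moduli are multiples of 2 = gcd(46, 30), so any solution would satisfy x ≡ 25 and x ≡ 18 modulo 2 simultaneously.
But 25 mod 2 = 1 while 18 mod 2 = 0, a contradiction.
Therefore no such x exists.

There is no such integer.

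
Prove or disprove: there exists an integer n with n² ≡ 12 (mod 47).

n = 24 works: 24² = 576, and 576 − 12 = 564 = 12·47.

n = 24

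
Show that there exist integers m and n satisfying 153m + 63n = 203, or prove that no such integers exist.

There are no such integers.

Any value of 153m + 63n is a multiple of gcd(153, 63) = 9.
But 203 is not a multiple of 9 (it leaves remainder 5).
Hence no integers m, n satisfy the equation.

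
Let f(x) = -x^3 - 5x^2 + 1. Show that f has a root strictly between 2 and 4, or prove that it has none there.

No.

f(2) = -27 and f(4) = -143, both negative, so a sign-change argument is unavailable; we show f keeps this sign on the whole interval.
Shift to the endpoint 2: with x = 2 + u (0 < u < 2), one computes f(2 + u) = -u^3 - 11u^2 - 32u - 27.
The nonzero coefficients here are all negative, so for u > 0 every term is negative (or zero), and the constant term -27 is strictly negative.
Therefore f(x) < 0 throughout (2, 4), and f has no zero there.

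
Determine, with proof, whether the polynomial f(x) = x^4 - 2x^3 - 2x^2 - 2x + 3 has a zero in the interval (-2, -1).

The endpoint values f(-2) = 31 and f(-1) = 6 are both positive. Claim: f(x) > 0 for every x in (-2, -1).
Substitute x = -1 − u, where 0 < u < 1 on the interval. Expanding, f(-1 − u) = u^4 + 6u^3 + 10u^2 + 8u + 6.
The nonzero coefficients here are all positive, so for u > 0 every term is positive (or zero), and the constant term 6 is strictly positive.
So f is strictly positive on (-2, -1); no root exists in the interval.

f has no root in that interval.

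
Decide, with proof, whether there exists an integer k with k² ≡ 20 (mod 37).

37 is prime, so by Euler's criterion 20 is a square mod 37 iff 20^((37−1)/2) = 20^18 ≡ 1 (mod 37).
Repeated squaring mod 37: 20^2 = 400 ≡ 30; 20^4 ≡ 30² = 900 ≡ 12; 20^8 ≡ 12² = 144 ≡ 33; 20^16 ≡ 33² = 1089 ≡ 16.
Since 18 = 16 + 2, 20^18 ≡ 16 · 30; multiplying out mod 37: 16·30 = 480 ≡ 36. Thus 20^18 ≡ 36 ≡ −1 (mod 37).
By Euler's criterion 20 is a quadratic non-residue mod 37: no k satisfies k² ≡ 20 (mod 37).

No such integer exists.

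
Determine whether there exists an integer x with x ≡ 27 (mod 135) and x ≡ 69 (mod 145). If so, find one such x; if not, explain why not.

No, no such integer exists.

Reduce both congruences modulo 5, which divides 135 and 145: they say x ≡ 27 (mod 5) and x ≡ 69 (mod 5).
But 27 mod 5 = 2 while 69 mod 5 = 4, a contradiction.
So no integer satisfies both congruences.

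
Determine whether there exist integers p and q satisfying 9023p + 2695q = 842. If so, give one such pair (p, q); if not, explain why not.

gcd(9023, 2695) = 7, so every integer of the form 9023p + 2695q is a multiple of 7.
But 842 = 7·120 + 2, so 7 ∤ 842.
Hence no integers p, q satisfy the equation.

No, no such integers exist.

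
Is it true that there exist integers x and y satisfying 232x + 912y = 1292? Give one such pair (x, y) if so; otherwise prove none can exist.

Both 232 and 912 are divisible by gcd(232, 912) = 8, hence so is any combination 232x + 912y.
But 1292 is not a multiple of 8 (it leaves remainder 4).
Hence no integers x, y satisfy the equation.

There are no such integers.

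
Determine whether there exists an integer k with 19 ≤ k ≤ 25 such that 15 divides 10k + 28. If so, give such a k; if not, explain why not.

For k = 19, 20, …, 25 the values of 10k + 28 modulo 15 are 8, 3, 13, 8, 3, 13, 8 respectively.
Since 0 is absent from this list, 15 ∤ 10k + 28 for every k with 19 ≤ k ≤ 25.

There is no such integer k in that range.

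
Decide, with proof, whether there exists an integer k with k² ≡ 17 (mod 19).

k = 13 works: 13² = 169, and 169 − 17 = 152 = 8·19.

k = 13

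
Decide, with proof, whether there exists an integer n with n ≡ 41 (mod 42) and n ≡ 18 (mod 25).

n = 293

gcd(42, 25) = 1, so the Chinese Remainder Theorem guarantees exactly one residue class mod 1050 satisfying both.
Write n = 41 + 42t and require 41 + 42t ≡ 18 (mod 25), i.e. 42t ≡ 2 (mod 25).
42 ≡ 17 (mod 25), so this reads 17t ≡ 2 (mod 25). Since 17·3 = 51 = 2·25 + 1, the inverse of 17 mod 25 is 3.
Therefore t ≡ 3·2 = 6 (mod 25).
Taking t = 6 gives n = 41 + 42·6 = 293.
Indeed 293 ≡ 41 (mod 42) and 293 ≡ 18 (mod 25).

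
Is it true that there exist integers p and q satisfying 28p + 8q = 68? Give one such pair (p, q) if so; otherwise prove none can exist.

p = 1, q = 5

Every value of 28p + 8q is a multiple of gcd(28, 8) = 4; since 4 ∣ 68, solutions exist.
Dividing through by 4 reduces the equation to 7p + 2q = 17.
Run the Euclidean algorithm on 7 and 2: 7 = 3·2 + 1, 2 = 2·1 + 0.
Back-substituting, 1 = 7 − 3·2; that is, 7·1 + 2·(-3) = 1.
Times 17: 7·17 + 2·(-51) = 17, so (17, -51) solves it.
Shifting by a multiple of (2, −7) keeps it a solution: p = 17 − 8·2 = 1, q = -51 + 8·7 = 5.
Indeed 28·1 + 8·5 = 28 + 40 = 68.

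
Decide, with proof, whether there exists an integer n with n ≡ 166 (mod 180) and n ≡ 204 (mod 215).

gcd(180, 215) = 5. If n ≡ 166 (mod 180) and n ≡ 204 (mod 215), then n ≡ 166 (mod 5) and n ≡ 204 (mod 5).
However 166 ≡ 1 and 204 ≡ 4 (mod 5), and 1 ≠ 4.
Hence the system has no solution.

There is no such integer.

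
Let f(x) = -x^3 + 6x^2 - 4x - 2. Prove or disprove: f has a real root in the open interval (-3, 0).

f(-3) = 91 and f(0) = -2, which have opposite signs.
Since f is a polynomial it is continuous on [-3, 0].
By the Intermediate Value Theorem, f takes the value 0 somewhere in the open interval.

Such a root exists.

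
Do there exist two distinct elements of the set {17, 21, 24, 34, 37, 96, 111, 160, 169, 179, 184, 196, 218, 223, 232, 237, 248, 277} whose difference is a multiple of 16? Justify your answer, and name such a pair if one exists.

Both 21 and 37 leave remainder 5 on division by 16; their difference 16 = 1·16 is a multiple of 16.

The pair (21, 37) works.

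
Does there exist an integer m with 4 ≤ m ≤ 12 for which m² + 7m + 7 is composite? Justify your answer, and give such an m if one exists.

At m = 12: 12² + 7·12 + 7 = 235 = 5·47, which is composite.

m = 12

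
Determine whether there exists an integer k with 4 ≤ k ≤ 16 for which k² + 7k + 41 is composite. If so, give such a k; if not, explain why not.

k = 15

At k = 15: 15² + 7·15 + 41 = 371 = 7·53, which is composite.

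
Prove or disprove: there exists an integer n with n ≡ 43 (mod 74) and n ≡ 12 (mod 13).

n = 857

Since 74 and 13 share no common factor, CRT says the pair of congruences has a solution (unique mod 962).
Write n = 43 + 74t and require 43 + 74t ≡ 12 (mod 13), i.e. 74t ≡ 8 (mod 13).
74 ≡ 9 (mod 13), so this reads 9t ≡ 8 (mod 13). Invert 9 mod 13 by the Euclidean algorithm: 13 = 1·9 + 4, 9 = 2·4 + 1, 4 = 4·1 + 0; back-substituting, 1 = 9 − 2·4 = 9 − 2·(13 − 1·9) = −2·13 + 3·9. Hence 9·3 ≡ 1, so 9⁻¹ ≡ 3 (mod 13).
Multiplying by 3: t ≡ 3·8 = 24 ≡ 11 (mod 13).
With t = 11: n = 43 + 74·11 = 857.
Verify: 857 = 11·74 + 43 and 857 = 65·13 + 12. ✓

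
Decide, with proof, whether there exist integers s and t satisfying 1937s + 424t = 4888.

Since gcd(1937, 424) = 1, every integer is an integer combination of 1937 and 424.
Euclidean algorithm: 1937 = 4·424 + 241, 424 = 1·241 + 183, 241 = 1·183 + 58, 183 = 3·58 + 9, 58 = 6·9 + 4, 9 = 2·4 + 1, 4 = 4·1 + 0.
Working back up the chain: 1 = 9 − 2·4 = 9 − 2·(58 − 6·9) = −2·58 + 13·9 = −2·58 + 13·(183 − 3·58) = 13·183 − 41·58 = 13·183 − 41·(241 − 1·183) = −41·241 + 54·183 = −41·241 + 54·(424 − 1·241) = 54·424 − 95·241 = 54·424 − 95·(1937 − 4·424) = −95·1937 + 434·424. So 1937·(-95) + 424·434 = 1.
Times 4888: 1937·(-464360) + 424·2121392 = 4888, so (-464360, 2121392) solves it.
Shifting by a multiple of (424, −1937) keeps it a solution: s = -464360 + 1096·424 = 344, t = 2121392 − 1096·1937 = -1560.
Check: 1937·344 + 424·(-1560) = 666328 − 661440 = 4888. ✓

s = 344, t = -1560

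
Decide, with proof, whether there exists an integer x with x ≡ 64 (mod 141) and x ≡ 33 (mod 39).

No, no such integer exists.

Reduce both congruences modulo 3, which divides 141 and 39: they say x ≡ 64 (mod 3) and x ≡ 33 (mod 3).
But 64 mod 3 = 1 while 33 mod 3 = 0, a contradiction.
Hence the system has no solution.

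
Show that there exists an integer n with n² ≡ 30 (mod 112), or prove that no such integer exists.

No such integer exists.

Reduce modulo 4, which divides 112: we would need n² ≡ 2 (mod 4).
Squares mod 4 repeat after n = 2 (as (−n)² = n²); for n = 0..2 they are 0, 1, 0.
So the quadratic residues mod 4 are {0, 1}, and 2 is not among them.
Hence no integer n has n² ≡ 30 (mod 112).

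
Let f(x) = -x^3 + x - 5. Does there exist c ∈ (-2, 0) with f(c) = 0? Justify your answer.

Yes, such a c exists.

f(-2) = 1 and f(0) = -5, which have opposite signs.
As a polynomial, f is continuous on every closed interval.
So by the Intermediate Value Theorem there is a c strictly between -2 and 0 with f(c) = 0.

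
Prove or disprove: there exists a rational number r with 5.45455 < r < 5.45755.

Multiplying by 35: 35·5.45455 = 190.90925 and 35·5.45755 = 191.01425, so the integer 191 lies strictly between them.
So r = 191/35 works: it is a ratio of integers, and dividing 35·5.45455 < 191 < 35·5.45755 through by 35 gives 5.45455 < 191/35 < 5.45755.

r = 191/35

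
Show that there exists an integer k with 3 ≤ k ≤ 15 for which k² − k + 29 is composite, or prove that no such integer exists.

At k = 8: 8² − 8 + 29 = 85 = 5·17, which is composite.

k = 8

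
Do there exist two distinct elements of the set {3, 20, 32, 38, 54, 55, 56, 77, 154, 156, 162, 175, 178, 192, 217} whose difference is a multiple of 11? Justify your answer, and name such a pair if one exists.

Both 32 and 54 leave remainder 10 on division by 11; their difference 22 = 2·11 is a multiple of 11.

The pair (32, 54) works.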